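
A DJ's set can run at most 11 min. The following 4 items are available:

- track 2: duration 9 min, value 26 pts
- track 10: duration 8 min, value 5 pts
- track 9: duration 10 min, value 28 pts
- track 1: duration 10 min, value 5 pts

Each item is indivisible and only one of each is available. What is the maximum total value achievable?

28 pts

Check high-value combinations within 11 min:
- track 9: duration 10, value 28
- track 2: duration 9, value 26
- track 10: duration 8, value 5
Best: 28 pts.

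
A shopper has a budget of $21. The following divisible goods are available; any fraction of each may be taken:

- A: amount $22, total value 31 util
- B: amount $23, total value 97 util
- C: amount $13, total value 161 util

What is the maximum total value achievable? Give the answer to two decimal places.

Take in order of value per unit:
- C (161/13 per unit): all 13 → value 161, running total 161.00
- B (97/23 per unit): 8 of 23 → value 8×97/23 = 33.7391, running total 194.74
Total 194.74.

194.74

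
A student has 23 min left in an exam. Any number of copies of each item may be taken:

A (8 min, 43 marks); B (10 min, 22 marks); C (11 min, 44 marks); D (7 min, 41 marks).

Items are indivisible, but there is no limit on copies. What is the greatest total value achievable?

127 marks

Best value-per-unit is D at 41/7; filling with it alone gives 3×41 = 123.
Optimal mix: 2×A + 1×D → time 23, value 127.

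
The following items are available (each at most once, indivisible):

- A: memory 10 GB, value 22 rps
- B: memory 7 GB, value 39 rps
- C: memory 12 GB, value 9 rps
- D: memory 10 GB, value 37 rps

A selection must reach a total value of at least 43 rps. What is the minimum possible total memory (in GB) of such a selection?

17

Subsets with value ≥ 43, sorted by total memory:
- B+D: memory 17, value 76
- A+B: memory 17, value 61
- B+C: memory 19, value 48
Minimum memory: 17 GB.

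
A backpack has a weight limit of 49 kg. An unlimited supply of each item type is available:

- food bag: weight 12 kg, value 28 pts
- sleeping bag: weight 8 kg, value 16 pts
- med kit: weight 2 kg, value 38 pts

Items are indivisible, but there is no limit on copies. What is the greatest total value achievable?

912 pts

Best value-per-unit is med kit at 38/2, and filling with it alone uses weight 24×2=48. No mix of the others beats 24×38 = 912.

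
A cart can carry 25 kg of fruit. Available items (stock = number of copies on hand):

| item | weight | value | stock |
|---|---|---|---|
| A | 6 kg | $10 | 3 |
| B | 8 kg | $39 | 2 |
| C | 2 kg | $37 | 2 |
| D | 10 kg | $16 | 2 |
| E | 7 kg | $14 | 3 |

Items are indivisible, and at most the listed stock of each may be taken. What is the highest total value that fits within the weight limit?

Top feasible selections:
- 2×B + 2×C: weight 20, value 152
- 1×A + 1×B + 2×C + 1×E: weight 25, value 137
- 2×A + 1×B + 2×C: weight 24, value 133
Best: $152.

$152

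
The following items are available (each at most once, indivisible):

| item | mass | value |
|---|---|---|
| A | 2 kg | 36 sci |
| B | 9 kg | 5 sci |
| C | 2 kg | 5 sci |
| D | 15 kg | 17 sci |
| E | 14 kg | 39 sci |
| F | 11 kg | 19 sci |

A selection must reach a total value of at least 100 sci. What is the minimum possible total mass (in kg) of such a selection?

Subsets with value ≥ 100, sorted by total mass:
- A+B+C+E+F: mass 38, value 104
- A+D+E+F: mass 42, value 111
- A+B+C+D+E: mass 42, value 102
Minimum mass: 38 kg.

38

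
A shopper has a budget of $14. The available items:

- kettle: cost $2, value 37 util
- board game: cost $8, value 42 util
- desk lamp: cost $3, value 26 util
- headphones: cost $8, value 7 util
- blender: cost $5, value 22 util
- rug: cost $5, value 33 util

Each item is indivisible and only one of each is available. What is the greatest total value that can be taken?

Check high-value combinations within $14:
- kettle+board game+desk lamp: cost 2+8+3=13, value 37+42+26=105
- kettle+desk lamp+rug: cost 2+3+5=10, value 37+26+33=96
- kettle+blender+rug: cost 2+5+5=12, value 37+22+33=92
- kettle+desk lamp+blender: cost 2+3+5=10, value 37+26+22=85
- desk lamp+blender+rug: cost 3+5+5=13, value 26+22+33=81
Best: 105 util.

105 util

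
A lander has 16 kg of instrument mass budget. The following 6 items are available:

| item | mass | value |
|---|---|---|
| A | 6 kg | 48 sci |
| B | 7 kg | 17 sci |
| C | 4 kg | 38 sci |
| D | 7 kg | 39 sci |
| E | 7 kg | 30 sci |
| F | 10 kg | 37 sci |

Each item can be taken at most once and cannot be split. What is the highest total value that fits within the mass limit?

Check high-value combinations within 16 kg:
- A+D: mass 6+7=13, value 48+39=87
- A+C: mass 6+4=10, value 48+38=86
- A+F: mass 6+10=16, value 48+37=85
- A+E: mass 6+7=13, value 48+30=78
- C+D: mass 4+7=11, value 38+39=77
Best: 87 sci.

87 sci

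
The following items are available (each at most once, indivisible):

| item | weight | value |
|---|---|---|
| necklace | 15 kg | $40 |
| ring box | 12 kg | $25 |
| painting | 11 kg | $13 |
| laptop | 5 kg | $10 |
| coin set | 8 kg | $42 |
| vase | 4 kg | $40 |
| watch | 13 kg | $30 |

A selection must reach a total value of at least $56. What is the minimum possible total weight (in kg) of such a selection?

Subsets with value ≥ 56, sorted by total weight:
- coin set+vase: weight 12, value 82
- ring box+vase: weight 16, value 65
Minimum weight: 12 kg.

12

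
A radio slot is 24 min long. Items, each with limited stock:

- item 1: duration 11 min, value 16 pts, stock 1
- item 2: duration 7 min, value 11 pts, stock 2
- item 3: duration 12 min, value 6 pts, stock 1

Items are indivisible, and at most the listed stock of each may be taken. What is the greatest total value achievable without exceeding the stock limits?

Best selections within duration 24 and stock limits:
- 1×item 1 + 1×item 2: duration 18, value 27
- 2×item 2: duration 14, value 22
- 1×item 1 + 1×item 3: duration 23, value 22
- 1×item 2 + 1×item 3: duration 19, value 17
Best: 27 pts.

27 pts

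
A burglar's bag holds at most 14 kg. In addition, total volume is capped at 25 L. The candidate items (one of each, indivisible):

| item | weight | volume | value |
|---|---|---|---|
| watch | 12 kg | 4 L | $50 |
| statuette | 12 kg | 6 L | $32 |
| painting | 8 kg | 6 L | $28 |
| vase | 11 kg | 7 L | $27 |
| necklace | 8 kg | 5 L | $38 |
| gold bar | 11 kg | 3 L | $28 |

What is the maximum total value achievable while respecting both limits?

$50

Feasible sets respecting both limits:
- watch: weight 12, volume 4, value 50
- necklace: weight 8, volume 5, value 38
- statuette: weight 12, volume 6, value 32
- painting: weight 8, volume 6, value 28
Best: $50.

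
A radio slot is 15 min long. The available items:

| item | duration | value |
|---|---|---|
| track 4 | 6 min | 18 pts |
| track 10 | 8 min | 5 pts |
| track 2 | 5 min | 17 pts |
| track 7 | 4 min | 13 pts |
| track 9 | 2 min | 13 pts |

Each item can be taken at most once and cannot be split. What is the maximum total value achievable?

48 pts

This is a 0/1 knapsack; check combinations near the capacity.
- track 4+track 2+track 9: duration 6+5+2=13, value 18+17+13=48
- track 4+track 2+track 7: duration 6+5+4=15, value 18+17+13=48
- track 4+track 7+track 9: duration 6+4+2=12, value 18+13+13=44
Best: 48 pts.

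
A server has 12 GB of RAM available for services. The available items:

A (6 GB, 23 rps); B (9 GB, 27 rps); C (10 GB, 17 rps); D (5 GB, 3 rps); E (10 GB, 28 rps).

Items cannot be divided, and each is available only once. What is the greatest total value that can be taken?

28 rps

Check high-value combinations within 12 GB:
- E: memory 10, value 28
- B: memory 9, value 27
- A+D: memory 6+5=11, value 23+3=26
- A: memory 6, value 23
Best: 28 rps.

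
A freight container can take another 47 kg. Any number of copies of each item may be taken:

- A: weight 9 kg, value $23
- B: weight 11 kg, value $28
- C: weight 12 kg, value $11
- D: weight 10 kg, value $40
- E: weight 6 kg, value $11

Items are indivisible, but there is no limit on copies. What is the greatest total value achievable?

Best value-per-unit is D at 40/10; filling with it alone gives 4×40 = 160.
Optimal mix: 4×D + 1×E → weight 46, value 171.

$171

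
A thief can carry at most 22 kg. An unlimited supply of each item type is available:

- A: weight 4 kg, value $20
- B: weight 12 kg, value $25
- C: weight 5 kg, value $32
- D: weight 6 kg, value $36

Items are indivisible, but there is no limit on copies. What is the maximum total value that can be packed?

Best value-per-unit is C at 32/5; filling with it alone gives 4×32 = 128.
Optimal mix: 2×C + 2×D → weight 22, value 136.

$136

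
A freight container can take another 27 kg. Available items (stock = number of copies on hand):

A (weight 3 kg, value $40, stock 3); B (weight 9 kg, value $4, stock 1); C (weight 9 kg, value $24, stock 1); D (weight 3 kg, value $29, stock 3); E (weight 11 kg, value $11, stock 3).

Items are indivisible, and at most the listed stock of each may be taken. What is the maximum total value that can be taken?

Top feasible selections:
- 3×A + 1×C + 3×D: weight 27, value 231
- 3×A + 1×B + 3×D: weight 27, value 211
Best: $231.

$231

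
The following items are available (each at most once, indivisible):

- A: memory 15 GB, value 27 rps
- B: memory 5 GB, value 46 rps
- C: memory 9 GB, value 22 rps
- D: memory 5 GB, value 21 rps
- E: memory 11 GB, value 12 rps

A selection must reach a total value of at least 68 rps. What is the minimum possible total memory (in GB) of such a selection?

Subsets with value ≥ 68, sorted by total memory:
- B+C: memory 14, value 68
- B+C+D: memory 19, value 89
Minimum memory: 14 GB.

14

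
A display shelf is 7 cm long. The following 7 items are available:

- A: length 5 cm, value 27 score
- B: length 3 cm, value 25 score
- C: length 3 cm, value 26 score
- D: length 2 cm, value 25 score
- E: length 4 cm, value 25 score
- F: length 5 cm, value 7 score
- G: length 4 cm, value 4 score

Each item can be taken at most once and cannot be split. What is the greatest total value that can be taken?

This is a 0/1 knapsack; check combinations near the capacity.
- A+D: length 5+2=7, value 27+25=52
- C+D: length 3+2=5, value 26+25=51
- B+C: length 3+3=6, value 25+26=51
- C+E: length 3+4=7, value 26+25=51
- B+D: length 3+2=5, value 25+25=50
Best: 52 score.

52 score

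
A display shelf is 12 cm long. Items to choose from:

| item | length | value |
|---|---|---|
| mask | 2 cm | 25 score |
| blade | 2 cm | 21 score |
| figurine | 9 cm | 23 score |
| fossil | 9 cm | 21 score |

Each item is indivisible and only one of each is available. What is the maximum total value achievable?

Check high-value combinations within 12 cm:
- mask+figurine: length 2+9=11, value 25+23=48
- mask+blade: length 2+2=4, value 25+21=46
- mask+fossil: length 2+9=11, value 25+21=46
Best: 48 score.

48 score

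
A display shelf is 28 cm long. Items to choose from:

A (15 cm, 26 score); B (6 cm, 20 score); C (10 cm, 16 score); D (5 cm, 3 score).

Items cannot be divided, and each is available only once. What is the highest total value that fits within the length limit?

49 score

Check high-value combinations within 28 cm:
- A+B+D: length 15+6+5=26, value 26+20+3=49
- A+B: length 15+6=21, value 26+20=46
- A+C: length 15+10=25, value 26+16=42
Best: 49 score.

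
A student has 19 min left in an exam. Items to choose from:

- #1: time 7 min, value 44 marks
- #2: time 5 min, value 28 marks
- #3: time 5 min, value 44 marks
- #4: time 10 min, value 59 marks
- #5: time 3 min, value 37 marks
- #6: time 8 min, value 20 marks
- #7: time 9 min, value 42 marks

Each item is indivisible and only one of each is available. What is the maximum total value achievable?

Check high-value combinations within 19 min:
- #3+#4+#5: time 5+10+3=18, value 44+59+37=140
- #1+#3+#5: time 7+5+3=15, value 44+44+37=125
- #2+#4+#5: time 5+10+3=18, value 28+59+37=124
- #3+#5+#7: time 5+3+9=17, value 44+37+42=123
Best: 140 marks.

140 marks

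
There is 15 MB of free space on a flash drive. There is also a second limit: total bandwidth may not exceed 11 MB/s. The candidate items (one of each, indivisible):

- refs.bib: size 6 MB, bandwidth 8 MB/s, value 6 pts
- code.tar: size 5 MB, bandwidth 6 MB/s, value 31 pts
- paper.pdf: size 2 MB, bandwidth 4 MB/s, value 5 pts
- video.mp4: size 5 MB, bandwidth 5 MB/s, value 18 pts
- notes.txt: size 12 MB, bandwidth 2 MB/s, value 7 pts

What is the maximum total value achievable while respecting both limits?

49 pts

Feasible sets respecting both limits:
- code.tar+video.mp4: size 10, bandwidth 11, value 49
- code.tar+paper.pdf: size 7, bandwidth 10, value 36
- code.tar: size 5, bandwidth 6, value 31
Best: 49 pts.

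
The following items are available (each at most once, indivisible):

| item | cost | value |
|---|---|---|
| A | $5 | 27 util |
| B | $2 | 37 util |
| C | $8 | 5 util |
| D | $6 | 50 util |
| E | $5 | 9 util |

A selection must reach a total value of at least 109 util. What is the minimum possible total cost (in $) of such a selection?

Subsets with value ≥ 109, sorted by total cost:
- A+B+D: cost 13, value 114
- A+B+D+E: cost 18, value 123
Minimum cost: 13 $.

13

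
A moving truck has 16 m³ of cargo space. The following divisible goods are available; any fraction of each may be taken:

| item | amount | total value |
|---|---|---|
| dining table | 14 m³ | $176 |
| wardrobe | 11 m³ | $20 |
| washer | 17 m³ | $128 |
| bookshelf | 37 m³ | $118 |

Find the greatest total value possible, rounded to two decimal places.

Take in order of value per unit:
- dining table (176/14 per unit): all 14 → value 176, running total 176.00
- washer (128/17 per unit): 2 of 17 → value 2×128/17 = 15.0588, running total 191.06
Total 191.06.

191.06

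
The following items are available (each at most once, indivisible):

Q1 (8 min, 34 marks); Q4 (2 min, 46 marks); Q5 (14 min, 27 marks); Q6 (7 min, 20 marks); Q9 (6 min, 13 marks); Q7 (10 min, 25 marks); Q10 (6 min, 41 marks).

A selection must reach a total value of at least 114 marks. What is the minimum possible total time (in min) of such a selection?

16

Subsets with value ≥ 114, sorted by total time:
- Q1+Q4+Q10: time 16, value 121
- Q4+Q6+Q9+Q10: time 21, value 120
Minimum time: 16 min.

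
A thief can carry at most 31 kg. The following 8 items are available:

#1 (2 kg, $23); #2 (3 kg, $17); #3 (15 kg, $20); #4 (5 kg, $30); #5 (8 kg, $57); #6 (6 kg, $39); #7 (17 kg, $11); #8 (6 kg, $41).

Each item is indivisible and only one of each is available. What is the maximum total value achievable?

This is a 0/1 knapsack; check combinations near the capacity.
- #1+#2+#4+#5+#6+#8: weight 2+3+5+8+6+6=30, value 23+17+30+57+39+41=207
- #1+#4+#5+#6+#8: weight 2+5+8+6+6=27, value 23+30+57+39+41=190
- #2+#4+#5+#6+#8: weight 3+5+8+6+6=28, value 17+30+57+39+41=184
- #1+#2+#5+#6+#8: weight 2+3+8+6+6=25, value 23+17+57+39+41=177
Best: $207.

$207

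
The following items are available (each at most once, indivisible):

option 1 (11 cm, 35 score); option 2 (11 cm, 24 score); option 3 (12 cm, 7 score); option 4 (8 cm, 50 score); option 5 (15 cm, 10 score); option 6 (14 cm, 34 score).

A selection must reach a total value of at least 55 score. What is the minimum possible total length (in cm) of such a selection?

19

Subsets with value ≥ 55, sorted by total length:
- option 1+option 4: length 19, value 85
- option 2+option 4: length 19, value 74
- option 3+option 4: length 20, value 57
- option 4+option 6: length 22, value 84
Minimum length: 19 cm.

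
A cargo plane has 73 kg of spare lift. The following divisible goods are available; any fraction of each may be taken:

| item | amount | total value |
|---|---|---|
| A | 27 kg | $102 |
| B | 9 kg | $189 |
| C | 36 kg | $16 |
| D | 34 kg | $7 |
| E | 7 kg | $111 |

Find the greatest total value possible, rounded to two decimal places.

415.33

Take in order of value per unit:
- B (189/9 per unit): all 9 → value 189, running total 189.00
- E (111/7 per unit): all 7 → value 111, running total 300.00
- A (102/27 per unit): all 27 → value 102, running total 402.00
- C (16/36 per unit): 30 of 36 → value 30×16/36 = 13.3333, running total 415.33
Total 415.33.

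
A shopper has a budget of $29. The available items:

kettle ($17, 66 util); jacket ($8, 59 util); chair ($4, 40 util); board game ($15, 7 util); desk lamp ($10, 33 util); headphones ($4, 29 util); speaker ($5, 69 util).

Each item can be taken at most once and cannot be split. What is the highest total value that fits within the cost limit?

201 util

This is a 0/1 knapsack; check combinations near the capacity.
- jacket+chair+desk lamp+speaker: cost 8+4+10+5=27, value 59+40+33+69=201
- jacket+chair+headphones+speaker: cost 8+4+4+5=21, value 59+40+29+69=197
- jacket+desk lamp+headphones+speaker: cost 8+10+4+5=27, value 59+33+29+69=190
- kettle+chair+speaker: cost 17+4+5=26, value 66+40+69=175
- chair+desk lamp+headphones+speaker: cost 4+10+4+5=23, value 40+33+29+69=171
Best: 201 util.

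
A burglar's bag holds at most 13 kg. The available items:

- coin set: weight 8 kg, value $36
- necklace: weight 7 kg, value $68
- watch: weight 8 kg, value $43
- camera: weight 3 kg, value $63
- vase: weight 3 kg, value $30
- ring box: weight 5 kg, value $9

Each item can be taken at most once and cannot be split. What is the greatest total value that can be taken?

Check high-value combinations within 13 kg:
- necklace+camera+vase: weight 7+3+3=13, value 68+63+30=161
- necklace+camera: weight 7+3=10, value 68+63=131
- watch+camera: weight 8+3=11, value 43+63=106
- camera+vase+ring box: weight 3+3+5=11, value 63+30+9=102
- coin set+camera: weight 8+3=11, value 36+63=99
Best: $161.

$161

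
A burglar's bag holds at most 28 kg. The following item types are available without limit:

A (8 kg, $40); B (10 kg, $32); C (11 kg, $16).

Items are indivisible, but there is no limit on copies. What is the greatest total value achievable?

$120

Best value-per-unit is A at 40/8, and filling with it alone uses weight 3×8=24. No mix of the others beats 3×40 = 120.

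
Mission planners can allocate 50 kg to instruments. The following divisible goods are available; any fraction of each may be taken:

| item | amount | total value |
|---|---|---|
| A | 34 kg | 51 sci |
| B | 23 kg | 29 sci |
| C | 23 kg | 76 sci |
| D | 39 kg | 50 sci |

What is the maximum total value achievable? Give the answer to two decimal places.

Take in order of value per unit:
- C (76/23 per unit): all 23 → value 76, running total 76.00
- A (51/34 per unit): 27 of 34 → value 27×51/34 = 40.5000, running total 116.50
Total 116.50.

116.50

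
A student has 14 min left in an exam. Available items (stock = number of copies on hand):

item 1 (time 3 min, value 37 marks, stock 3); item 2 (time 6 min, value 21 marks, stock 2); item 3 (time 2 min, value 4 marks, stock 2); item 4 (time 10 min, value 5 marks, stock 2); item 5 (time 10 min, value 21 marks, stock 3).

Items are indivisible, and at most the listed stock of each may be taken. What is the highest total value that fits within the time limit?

Top feasible selections:
- 3×item 1 + 2×item 3: time 13, value 119
- 3×item 1 + 1×item 3: time 11, value 115
- 3×item 1: time 9, value 111
- 2×item 1 + 1×item 2 + 1×item 3: time 14, value 99
Best: 119 marks.

119 marks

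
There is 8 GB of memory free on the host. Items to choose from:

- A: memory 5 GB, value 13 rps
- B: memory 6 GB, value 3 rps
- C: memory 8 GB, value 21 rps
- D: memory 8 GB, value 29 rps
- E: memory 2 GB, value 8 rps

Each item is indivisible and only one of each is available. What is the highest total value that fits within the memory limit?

29 rps

Check high-value combinations within 8 GB:
- D: memory 8, value 29
- A+E: memory 5+2=7, value 13+8=21
- C: memory 8, value 21
- A: memory 5, value 13
Best: 29 rps.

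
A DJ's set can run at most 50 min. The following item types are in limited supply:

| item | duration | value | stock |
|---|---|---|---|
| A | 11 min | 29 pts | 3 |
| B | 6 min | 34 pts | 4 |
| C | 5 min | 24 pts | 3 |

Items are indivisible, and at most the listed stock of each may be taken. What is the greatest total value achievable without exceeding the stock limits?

Top feasible selections:
- 1×A + 4×B + 3×C: duration 50, value 237
- 1×A + 4×B + 2×C: duration 45, value 213
- 4×B + 3×C: duration 39, value 208
- 2×A + 3×B + 2×C: duration 50, value 208
Best: 237 pts.

237 pts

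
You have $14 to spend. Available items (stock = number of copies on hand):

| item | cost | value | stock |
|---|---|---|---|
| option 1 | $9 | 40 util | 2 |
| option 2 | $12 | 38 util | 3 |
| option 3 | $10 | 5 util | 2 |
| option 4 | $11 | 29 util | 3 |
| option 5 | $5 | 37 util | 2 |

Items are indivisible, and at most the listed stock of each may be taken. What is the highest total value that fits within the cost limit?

77 util

Best selections within cost 14 and stock limits:
- 1×option 1 + 1×option 5: cost 14, value 77
- 2×option 5: cost 10, value 74
- 1×option 1: cost 9, value 40
- 1×option 2: cost 12, value 38
Best: 77 util.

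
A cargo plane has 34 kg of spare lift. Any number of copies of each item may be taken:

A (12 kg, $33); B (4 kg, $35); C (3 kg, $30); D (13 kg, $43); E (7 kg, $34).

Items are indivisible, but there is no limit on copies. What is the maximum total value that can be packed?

$335

Best value-per-unit is C at 30/3; filling with it alone gives 11×30 = 330.
Optimal mix: 1×B + 10×C → weight 34, value 335.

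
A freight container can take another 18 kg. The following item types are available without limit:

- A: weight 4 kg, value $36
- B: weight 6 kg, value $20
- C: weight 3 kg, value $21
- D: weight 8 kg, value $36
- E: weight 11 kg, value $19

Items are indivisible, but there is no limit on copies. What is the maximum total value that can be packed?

Best value-per-unit is A at 36/4; filling with it alone gives 4×36 = 144.
Optimal mix: 3×A + 2×C → weight 18, value 150.

$150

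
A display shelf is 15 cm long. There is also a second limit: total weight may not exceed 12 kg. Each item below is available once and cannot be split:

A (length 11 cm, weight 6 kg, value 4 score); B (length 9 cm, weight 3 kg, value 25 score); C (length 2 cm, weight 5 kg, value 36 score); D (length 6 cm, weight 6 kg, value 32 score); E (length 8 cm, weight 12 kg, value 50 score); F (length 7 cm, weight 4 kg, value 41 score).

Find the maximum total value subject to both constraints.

77 score

Feasible sets respecting both limits:
- C+F: length 9, weight 9, value 77
- D+F: length 13, weight 10, value 73
- C+D: length 8, weight 11, value 68
Best: 77 score.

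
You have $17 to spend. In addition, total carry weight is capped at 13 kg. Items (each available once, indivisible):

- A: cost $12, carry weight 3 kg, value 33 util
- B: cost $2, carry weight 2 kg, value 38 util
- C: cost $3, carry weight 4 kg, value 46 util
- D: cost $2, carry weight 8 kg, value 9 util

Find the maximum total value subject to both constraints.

117 util

Feasible sets respecting both limits:
- A+B+C: cost 17, carry weight 9, value 117
- B+C: cost 5, carry weight 6, value 84
- A+B+D: cost 16, carry weight 13, value 80
Best: 117 util.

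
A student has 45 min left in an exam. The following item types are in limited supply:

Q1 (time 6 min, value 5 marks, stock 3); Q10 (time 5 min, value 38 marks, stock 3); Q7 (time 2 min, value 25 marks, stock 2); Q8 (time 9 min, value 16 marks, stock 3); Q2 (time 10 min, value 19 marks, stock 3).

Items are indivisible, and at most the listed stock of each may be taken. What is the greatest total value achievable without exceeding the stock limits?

207 marks

Top feasible selections:
- 1×Q1 + 3×Q10 + 2×Q7 + 2×Q2: time 45, value 207
- 1×Q1 + 3×Q10 + 2×Q7 + 1×Q8 + 1×Q2: time 44, value 204
- 3×Q10 + 2×Q7 + 2×Q2: time 39, value 202
- 1×Q1 + 3×Q10 + 2×Q7 + 2×Q8: time 43, value 201
Best: 207 marks.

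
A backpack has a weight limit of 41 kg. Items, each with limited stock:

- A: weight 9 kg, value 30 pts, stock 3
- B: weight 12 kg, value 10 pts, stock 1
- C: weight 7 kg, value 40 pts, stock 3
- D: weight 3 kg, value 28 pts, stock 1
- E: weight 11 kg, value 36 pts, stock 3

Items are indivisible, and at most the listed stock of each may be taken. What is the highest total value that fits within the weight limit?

186 pts

Top feasible selections:
- 1×A + 3×C + 1×E: weight 41, value 186
- 3×C + 1×D + 1×E: weight 35, value 184
- 2×C + 1×D + 2×E: weight 39, value 180
- 2×A + 3×C: weight 39, value 180
Best: 186 pts.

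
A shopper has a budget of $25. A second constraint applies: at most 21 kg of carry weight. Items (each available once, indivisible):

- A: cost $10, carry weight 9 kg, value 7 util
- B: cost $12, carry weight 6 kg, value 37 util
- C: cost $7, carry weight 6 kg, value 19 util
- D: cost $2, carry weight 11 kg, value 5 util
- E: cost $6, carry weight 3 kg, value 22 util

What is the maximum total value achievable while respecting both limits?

Feasible sets respecting both limits:
- B+C+E: cost 25, carry weight 15, value 78
- B+D+E: cost 20, carry weight 20, value 64
- B+E: cost 18, carry weight 9, value 59
- B+C: cost 19, carry weight 12, value 56
Best: 78 util.

78 util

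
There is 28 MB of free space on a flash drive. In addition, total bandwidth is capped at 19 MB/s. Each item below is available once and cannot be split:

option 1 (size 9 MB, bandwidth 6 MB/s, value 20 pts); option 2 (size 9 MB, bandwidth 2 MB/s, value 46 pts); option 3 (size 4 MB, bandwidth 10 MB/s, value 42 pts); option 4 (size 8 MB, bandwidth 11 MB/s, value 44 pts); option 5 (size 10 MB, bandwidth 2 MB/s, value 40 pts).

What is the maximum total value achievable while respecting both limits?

Feasible sets respecting both limits:
- option 2+option 4+option 5: size 27, bandwidth 15, value 130
- option 2+option 3+option 5: size 23, bandwidth 14, value 128
- option 1+option 2+option 4: size 26, bandwidth 19, value 110
- option 1+option 2+option 3: size 22, bandwidth 18, value 108
Best: 130 pts.

130 pts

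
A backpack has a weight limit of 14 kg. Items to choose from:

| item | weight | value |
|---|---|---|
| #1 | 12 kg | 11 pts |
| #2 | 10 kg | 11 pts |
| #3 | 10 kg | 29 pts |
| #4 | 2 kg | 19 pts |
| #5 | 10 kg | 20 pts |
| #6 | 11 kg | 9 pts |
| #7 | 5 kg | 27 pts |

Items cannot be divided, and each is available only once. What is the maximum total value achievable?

48 pts

Check high-value combinations within 14 kg:
- #3+#4: weight 10+2=12, value 29+19=48
- #4+#7: weight 2+5=7, value 19+27=46
- #4+#5: weight 2+10=12, value 19+20=39
- #2+#4: weight 10+2=12, value 11+19=30
Best: 48 pts.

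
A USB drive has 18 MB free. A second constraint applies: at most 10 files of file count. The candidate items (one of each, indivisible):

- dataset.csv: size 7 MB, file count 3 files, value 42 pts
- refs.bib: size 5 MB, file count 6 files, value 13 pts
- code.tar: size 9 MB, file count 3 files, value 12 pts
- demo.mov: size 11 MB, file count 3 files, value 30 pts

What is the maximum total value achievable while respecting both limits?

72 pts

Feasible sets respecting both limits:
- dataset.csv+demo.mov: size 18, file count 6, value 72
- dataset.csv+refs.bib: size 12, file count 9, value 55
- dataset.csv+code.tar: size 16, file count 6, value 54
Best: 72 pts.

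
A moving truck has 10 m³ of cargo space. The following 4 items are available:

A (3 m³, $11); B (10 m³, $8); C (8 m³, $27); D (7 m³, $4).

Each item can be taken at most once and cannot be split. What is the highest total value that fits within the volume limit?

Check high-value combinations within 10 m³:
- C: volume 8, value 27
- A+D: volume 3+7=10, value 11+4=15
- A: volume 3, value 11
- B: volume 10, value 8
- D: volume 7, value 4
Best: $27.

$27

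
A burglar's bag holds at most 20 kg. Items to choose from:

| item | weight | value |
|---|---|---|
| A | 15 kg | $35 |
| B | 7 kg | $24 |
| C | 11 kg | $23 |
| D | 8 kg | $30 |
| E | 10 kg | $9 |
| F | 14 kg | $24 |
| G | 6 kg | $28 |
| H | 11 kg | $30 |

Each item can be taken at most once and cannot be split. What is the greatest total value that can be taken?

$60

This is a 0/1 knapsack; check combinations near the capacity.
- D+H: weight 8+11=19, value 30+30=60
- D+G: weight 8+6=14, value 30+28=58
- G+H: weight 6+11=17, value 28+30=58
- B+D: weight 7+8=15, value 24+30=54
Best: $60.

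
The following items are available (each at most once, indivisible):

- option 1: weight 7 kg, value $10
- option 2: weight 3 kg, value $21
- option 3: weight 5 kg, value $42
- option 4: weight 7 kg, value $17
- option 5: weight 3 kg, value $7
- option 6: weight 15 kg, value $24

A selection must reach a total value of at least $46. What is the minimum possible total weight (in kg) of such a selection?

Subsets with value ≥ 46, sorted by total weight:
- option 2+option 3: weight 8, value 63
- option 3+option 5: weight 8, value 49
- option 2+option 3+option 5: weight 11, value 70
- option 3+option 4: weight 12, value 59
Minimum weight: 8 kg.

8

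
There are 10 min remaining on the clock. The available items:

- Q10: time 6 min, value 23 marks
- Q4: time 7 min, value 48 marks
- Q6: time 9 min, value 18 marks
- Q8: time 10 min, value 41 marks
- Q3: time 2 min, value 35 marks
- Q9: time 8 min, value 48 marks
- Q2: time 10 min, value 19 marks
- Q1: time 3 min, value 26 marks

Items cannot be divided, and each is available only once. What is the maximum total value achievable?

83 marks

This is a 0/1 knapsack; check combinations near the capacity.
- Q4+Q3: time 7+2=9, value 48+35=83
- Q3+Q9: time 2+8=10, value 35+48=83
- Q4+Q1: time 7+3=10, value 48+26=74
Best: 83 marks.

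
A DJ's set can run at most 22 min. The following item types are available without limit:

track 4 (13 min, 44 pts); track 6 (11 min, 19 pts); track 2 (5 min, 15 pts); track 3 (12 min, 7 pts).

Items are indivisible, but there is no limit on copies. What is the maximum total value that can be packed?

60 pts

Best value-per-unit is track 4 at 44/13; filling with it alone gives 1×44 = 44.
Optimal mix: 4×track 2 → duration 20, value 60.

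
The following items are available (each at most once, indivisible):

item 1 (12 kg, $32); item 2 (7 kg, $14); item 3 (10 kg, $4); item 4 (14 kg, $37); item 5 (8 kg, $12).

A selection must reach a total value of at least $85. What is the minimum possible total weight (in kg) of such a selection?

Subsets with value ≥ 85, sorted by total weight:
- item 1+item 2+item 4+item 5: weight 41, value 95
- item 1+item 2+item 3+item 4: weight 43, value 87
- item 1+item 3+item 4+item 5: weight 44, value 85
Minimum weight: 41 kg.

41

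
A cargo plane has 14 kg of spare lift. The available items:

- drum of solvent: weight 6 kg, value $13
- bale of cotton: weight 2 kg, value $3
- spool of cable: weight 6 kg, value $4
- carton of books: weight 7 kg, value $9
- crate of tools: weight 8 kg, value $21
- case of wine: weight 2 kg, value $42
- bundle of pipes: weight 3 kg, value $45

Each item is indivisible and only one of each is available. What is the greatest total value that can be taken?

Check high-value combinations within 14 kg:
- crate of tools+case of wine+bundle of pipes: weight 8+2+3=13, value 21+42+45=108
- drum of solvent+bale of cotton+case of wine+bundle of pipes: weight 6+2+2+3=13, value 13+3+42+45=103
- drum of solvent+case of wine+bundle of pipes: weight 6+2+3=11, value 13+42+45=100
- bale of cotton+carton of books+case of wine+bundle of pipes: weight 2+7+2+3=14, value 3+9+42+45=99
- carton of books+case of wine+bundle of pipes: weight 7+2+3=12, value 9+42+45=96
Best: $108.

$108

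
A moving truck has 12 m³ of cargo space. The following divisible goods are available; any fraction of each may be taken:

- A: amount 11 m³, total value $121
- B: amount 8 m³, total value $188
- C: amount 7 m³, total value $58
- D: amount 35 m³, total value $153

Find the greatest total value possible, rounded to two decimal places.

Take in order of value per unit:
- B (188/8 per unit): all 8 → value 188, running total 188.00
- A (121/11 per unit): 4 of 11 → value 4×121/11 = 44.0000, running total 232.00
Total 232.00.

232.00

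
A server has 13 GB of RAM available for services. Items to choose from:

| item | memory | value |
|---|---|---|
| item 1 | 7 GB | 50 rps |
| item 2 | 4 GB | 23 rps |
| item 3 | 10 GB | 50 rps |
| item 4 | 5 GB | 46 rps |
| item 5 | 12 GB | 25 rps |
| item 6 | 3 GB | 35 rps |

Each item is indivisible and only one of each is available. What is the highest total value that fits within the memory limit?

104 rps

Check high-value combinations within 13 GB:
- item 2+item 4+item 6: memory 4+5+3=12, value 23+46+35=104
- item 1+item 4: memory 7+5=12, value 50+46=96
- item 1+item 6: memory 7+3=10, value 50+35=85
- item 3+item 6: memory 10+3=13, value 50+35=85
Best: 104 rps.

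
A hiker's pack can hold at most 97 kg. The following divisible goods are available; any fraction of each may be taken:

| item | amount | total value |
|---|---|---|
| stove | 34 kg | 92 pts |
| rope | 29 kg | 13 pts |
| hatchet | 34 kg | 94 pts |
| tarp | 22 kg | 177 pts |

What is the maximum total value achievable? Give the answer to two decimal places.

366.14

Take in order of value per unit:
- tarp (177/22 per unit): all 22 → value 177, running total 177.00
- hatchet (94/34 per unit): all 34 → value 94, running total 271.00
- stove (92/34 per unit): all 34 → value 92, running total 363.00
- rope (13/29 per unit): 7 of 29 → value 7×13/29 = 3.1379, running total 366.14
Total 366.14.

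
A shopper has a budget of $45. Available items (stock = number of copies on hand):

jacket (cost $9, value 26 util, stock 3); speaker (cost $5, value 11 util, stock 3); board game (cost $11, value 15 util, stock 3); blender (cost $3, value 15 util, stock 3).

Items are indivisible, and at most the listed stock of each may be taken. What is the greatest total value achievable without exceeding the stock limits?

134 util

Top feasible selections:
- 3×jacket + 1×speaker + 3×blender: cost 41, value 134
- 2×jacket + 3×speaker + 3×blender: cost 42, value 130
Best: 134 util.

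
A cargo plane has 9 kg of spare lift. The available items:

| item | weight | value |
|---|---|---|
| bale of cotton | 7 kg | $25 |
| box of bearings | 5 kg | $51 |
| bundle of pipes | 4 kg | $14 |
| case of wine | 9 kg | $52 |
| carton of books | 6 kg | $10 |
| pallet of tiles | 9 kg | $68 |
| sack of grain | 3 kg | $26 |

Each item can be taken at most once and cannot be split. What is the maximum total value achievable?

$77

Check high-value combinations within 9 kg:
- box of bearings+sack of grain: weight 5+3=8, value 51+26=77
- pallet of tiles: weight 9, value 68
- box of bearings+bundle of pipes: weight 5+4=9, value 51+14=65
Best: $77.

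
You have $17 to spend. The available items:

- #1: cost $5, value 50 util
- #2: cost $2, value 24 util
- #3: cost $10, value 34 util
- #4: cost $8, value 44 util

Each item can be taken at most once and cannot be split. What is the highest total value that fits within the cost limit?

118 util

Check high-value combinations within $17:
- #1+#2+#4: cost 5+2+8=15, value 50+24+44=118
- #1+#2+#3: cost 5+2+10=17, value 50+24+34=108
- #1+#4: cost 5+8=13, value 50+44=94
- #1+#3: cost 5+10=15, value 50+34=84
Best: 118 util.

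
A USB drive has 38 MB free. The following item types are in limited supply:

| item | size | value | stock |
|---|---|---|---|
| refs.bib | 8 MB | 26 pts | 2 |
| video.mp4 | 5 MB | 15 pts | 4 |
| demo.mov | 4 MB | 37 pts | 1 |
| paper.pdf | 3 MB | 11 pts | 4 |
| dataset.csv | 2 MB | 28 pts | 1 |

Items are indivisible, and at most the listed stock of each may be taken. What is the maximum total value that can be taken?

Top feasible selections:
- 4×video.mp4 + 1×demo.mov + 4×paper.pdf + 1×dataset.csv: size 38, value 169
- 1×refs.bib + 3×video.mp4 + 1×demo.mov + 3×paper.pdf + 1×dataset.csv: size 38, value 169
- 2×refs.bib + 2×video.mp4 + 1×demo.mov + 2×paper.pdf + 1×dataset.csv: size 38, value 169
Best: 169 pts.

169 pts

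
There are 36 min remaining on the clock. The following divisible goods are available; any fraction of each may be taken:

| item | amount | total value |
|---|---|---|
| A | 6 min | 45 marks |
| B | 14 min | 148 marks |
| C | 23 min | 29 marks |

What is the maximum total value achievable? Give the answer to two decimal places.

213.17

Take in order of value per unit:
- B (148/14 per unit): all 14 → value 148, running total 148.00
- A (45/6 per unit): all 6 → value 45, running total 193.00
- C (29/23 per unit): 16 of 23 → value 16×29/23 = 20.1739, running total 213.17
Total 213.17.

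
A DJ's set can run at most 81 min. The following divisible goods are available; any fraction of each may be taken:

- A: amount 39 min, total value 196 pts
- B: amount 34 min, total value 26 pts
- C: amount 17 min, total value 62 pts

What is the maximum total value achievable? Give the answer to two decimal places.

277.12

Take in order of value per unit:
- A (196/39 per unit): all 39 → value 196, running total 196.00
- C (62/17 per unit): all 17 → value 62, running total 258.00
- B (26/34 per unit): 25 of 34 → value 25×26/34 = 19.1176, running total 277.12
Total 277.12.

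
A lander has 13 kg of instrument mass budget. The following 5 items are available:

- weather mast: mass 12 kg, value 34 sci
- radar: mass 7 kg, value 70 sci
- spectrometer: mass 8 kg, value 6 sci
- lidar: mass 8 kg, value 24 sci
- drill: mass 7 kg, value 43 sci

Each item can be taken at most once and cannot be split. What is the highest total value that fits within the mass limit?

This is a 0/1 knapsack; check combinations near the capacity.
- radar: mass 7, value 70
- drill: mass 7, value 43
- weather mast: mass 12, value 34
- lidar: mass 8, value 24
- spectrometer: mass 8, value 6
Best: 70 sci.

70 sci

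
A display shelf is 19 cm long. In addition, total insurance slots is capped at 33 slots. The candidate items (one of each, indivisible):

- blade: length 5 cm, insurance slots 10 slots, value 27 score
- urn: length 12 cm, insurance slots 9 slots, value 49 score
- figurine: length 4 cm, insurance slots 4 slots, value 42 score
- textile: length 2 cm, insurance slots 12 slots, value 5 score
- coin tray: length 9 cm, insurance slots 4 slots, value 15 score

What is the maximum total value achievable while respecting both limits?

Feasible sets respecting both limits:
- urn+figurine+textile: length 18, insurance slots 25, value 96
- urn+figurine: length 16, insurance slots 13, value 91
- blade+figurine+coin tray: length 18, insurance slots 18, value 84
Best: 96 score.

96 score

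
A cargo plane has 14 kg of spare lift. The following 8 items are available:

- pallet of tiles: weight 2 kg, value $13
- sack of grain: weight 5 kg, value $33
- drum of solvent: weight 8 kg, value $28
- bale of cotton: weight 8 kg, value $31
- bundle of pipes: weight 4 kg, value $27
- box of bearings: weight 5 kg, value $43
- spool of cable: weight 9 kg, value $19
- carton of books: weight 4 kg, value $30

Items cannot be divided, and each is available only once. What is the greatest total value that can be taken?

Check high-value combinations within 14 kg:
- sack of grain+box of bearings+carton of books: weight 5+5+4=14, value 33+43+30=106
- sack of grain+bundle of pipes+box of bearings: weight 5+4+5=14, value 33+27+43=103
- bundle of pipes+box of bearings+carton of books: weight 4+5+4=13, value 27+43+30=100
- sack of grain+bundle of pipes+carton of books: weight 5+4+4=13, value 33+27+30=90
Best: $106.

$106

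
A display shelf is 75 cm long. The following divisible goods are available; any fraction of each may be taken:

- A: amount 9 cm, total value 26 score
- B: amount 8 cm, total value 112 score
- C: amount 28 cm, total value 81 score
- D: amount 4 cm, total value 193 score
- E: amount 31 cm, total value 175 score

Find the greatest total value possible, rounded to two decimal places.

Take in order of value per unit:
- D (193/4 per unit): all 4 → value 193, running total 193.00
- B (112/8 per unit): all 8 → value 112, running total 305.00
- E (175/31 per unit): all 31 → value 175, running total 480.00
- C (81/28 per unit): all 28 → value 81, running total 561.00
- A (26/9 per unit): 4 of 9 → value 4×26/9 = 11.5556, running total 572.56
Total 572.56.

572.56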